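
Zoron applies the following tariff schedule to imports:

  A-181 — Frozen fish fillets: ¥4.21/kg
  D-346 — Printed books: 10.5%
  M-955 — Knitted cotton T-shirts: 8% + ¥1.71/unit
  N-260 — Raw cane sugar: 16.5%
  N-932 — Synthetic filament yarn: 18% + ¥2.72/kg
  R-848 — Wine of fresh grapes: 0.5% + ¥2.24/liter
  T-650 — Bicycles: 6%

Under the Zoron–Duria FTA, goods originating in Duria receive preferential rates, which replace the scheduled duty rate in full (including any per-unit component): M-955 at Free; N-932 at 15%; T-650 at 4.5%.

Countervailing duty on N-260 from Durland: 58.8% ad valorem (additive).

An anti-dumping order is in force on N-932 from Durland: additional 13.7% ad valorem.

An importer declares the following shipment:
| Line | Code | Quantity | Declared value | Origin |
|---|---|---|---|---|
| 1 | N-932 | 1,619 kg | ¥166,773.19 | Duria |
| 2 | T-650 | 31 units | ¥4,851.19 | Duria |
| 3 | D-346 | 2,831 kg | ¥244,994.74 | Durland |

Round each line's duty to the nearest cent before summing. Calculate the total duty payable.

Line 1 (N-932, Duria, 1,619 kg, ¥166,773.19):
Base rate for N-932 is 18% + ¥2.72/kg.
Origin Duria qualifies under the Zoron–Duria agreement and N-932 is covered: preferential rate 15% applies instead.
The additional-duty order on N-932 targets Durland, not Duria; it does not apply.
Duty = ¥166,773.19 × 15% = ¥25,015.98.
Line 2 (T-650, Duria, 31 units, ¥4,851.19):
Base rate for T-650 is 6%.
Origin Duria qualifies under the Zoron–Duria agreement and T-650 is covered: preferential rate 4.5% applies instead.
Duty = ¥4,851.19 × 4.5% = ¥218.30.
Line 3 (D-346, Durland, 2,831 kg, ¥244,994.74):
Base rate for D-346 is 10.5%.
Duty = ¥244,994.74 × 10.5% = ¥25,724.45.
Total = ¥25,015.98 + ¥218.30 + ¥25,724.45 = ¥50,958.73.

¥50,958.73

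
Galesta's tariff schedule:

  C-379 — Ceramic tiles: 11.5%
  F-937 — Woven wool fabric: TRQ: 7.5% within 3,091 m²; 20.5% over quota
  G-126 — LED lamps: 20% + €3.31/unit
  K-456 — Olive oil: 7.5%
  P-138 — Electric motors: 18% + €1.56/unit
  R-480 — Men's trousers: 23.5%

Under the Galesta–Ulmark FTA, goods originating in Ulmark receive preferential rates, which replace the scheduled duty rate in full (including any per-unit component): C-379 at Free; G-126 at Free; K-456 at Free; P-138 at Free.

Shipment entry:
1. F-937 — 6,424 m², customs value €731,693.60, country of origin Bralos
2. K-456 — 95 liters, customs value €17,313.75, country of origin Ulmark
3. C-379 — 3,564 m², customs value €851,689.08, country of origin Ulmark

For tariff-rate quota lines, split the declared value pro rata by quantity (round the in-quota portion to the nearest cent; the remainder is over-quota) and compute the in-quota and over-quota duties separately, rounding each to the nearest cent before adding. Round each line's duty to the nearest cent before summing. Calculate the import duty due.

€104,228.75

Line 1 (F-937, Bralos, 6,424 m², €731,693.60):
Code F-937 is under a tariff-rate quota (threshold 3,091 m²). In-quota: 3,091 m² at 7.5%; over-quota: 3,333 m² at 20.5%.
Pro-rata value split: in-quota = €731,693.60 × 3,091/6,424 = €352,064.90; over-quota = €731,693.60 − €352,064.90 = €379,628.70.
In-quota duty = €352,064.90 × 7.5% = €26,404.87. Over-quota duty = €379,628.70 × 20.5% = €77,823.88.
Line duty = €26,404.87 + €77,823.88 = €104,228.75.
Line 2 (K-456, Ulmark, 95 liters, €17,313.75):
Base rate for K-456 is 7.5%.
Origin Ulmark qualifies under the Galesta–Ulmark agreement and K-456 is covered: preferential rate Free applies instead.
Duty = €17,313.75 × 0% = €0.00.
Line 3 (C-379, Ulmark, 3,564 m², €851,689.08):
Base rate for C-379 is 11.5%.
Origin Ulmark qualifies under the Galesta–Ulmark agreement and C-379 is covered: preferential rate Free applies instead.
Duty = €851,689.08 × 0% = €0.00.
Total = €104,228.75 + €0.00 + €0.00 = €104,228.75.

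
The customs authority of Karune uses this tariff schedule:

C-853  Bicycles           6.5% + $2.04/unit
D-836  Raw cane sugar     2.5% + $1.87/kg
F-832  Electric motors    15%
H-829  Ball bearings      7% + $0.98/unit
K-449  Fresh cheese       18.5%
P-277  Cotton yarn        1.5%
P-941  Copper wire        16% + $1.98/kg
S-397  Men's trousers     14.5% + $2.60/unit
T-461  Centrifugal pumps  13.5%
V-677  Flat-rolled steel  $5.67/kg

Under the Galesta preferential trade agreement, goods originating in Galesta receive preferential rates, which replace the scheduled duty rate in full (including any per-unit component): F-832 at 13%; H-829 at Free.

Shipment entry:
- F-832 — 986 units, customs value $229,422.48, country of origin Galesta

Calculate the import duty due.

Line 1 (F-832, Galesta, 986 units, $229,422.48):
Base rate for F-832 is 15%.
Origin Galesta qualifies under the Karune–Galesta agreement and F-832 is covered: preferential rate 13% applies instead.
Duty = $229,422.48 × 13% = $29,824.92.

$29,824.92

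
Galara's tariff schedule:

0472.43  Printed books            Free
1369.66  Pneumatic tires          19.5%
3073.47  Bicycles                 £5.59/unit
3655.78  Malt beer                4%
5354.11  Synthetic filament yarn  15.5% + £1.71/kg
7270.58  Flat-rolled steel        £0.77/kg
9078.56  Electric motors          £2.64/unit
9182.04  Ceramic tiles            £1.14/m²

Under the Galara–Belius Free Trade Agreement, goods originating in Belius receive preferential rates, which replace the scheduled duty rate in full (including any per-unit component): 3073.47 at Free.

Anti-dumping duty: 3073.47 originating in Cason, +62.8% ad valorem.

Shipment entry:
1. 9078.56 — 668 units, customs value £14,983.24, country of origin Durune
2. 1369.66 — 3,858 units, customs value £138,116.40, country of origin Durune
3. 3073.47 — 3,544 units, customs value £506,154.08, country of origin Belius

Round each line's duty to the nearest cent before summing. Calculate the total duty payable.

£28,696.22

Line 1 (9078.56, Durune, 668 units, £14,983.24):
Base rate for 9078.56 is £2.64/unit.
Duty = 668 × £2.64 = £1,763.52.
Line 2 (1369.66, Durune, 3,858 units, £138,116.40):
Base rate for 1369.66 is 19.5%.
Duty = £138,116.40 × 19.5% = £26,932.70.
Line 3 (3073.47, Belius, 3,544 units, £506,154.08):
Base rate for 3073.47 is £5.59/unit.
Origin Belius qualifies under the Galara–Belius agreement and 3073.47 is covered: preferential rate Free applies instead.
The additional-duty order on 3073.47 targets Cason, not Belius; it does not apply.
Duty = £506,154.08 × 0% = £0.00.
Total = £1,763.52 + £26,932.70 + £0.00 = £28,696.22.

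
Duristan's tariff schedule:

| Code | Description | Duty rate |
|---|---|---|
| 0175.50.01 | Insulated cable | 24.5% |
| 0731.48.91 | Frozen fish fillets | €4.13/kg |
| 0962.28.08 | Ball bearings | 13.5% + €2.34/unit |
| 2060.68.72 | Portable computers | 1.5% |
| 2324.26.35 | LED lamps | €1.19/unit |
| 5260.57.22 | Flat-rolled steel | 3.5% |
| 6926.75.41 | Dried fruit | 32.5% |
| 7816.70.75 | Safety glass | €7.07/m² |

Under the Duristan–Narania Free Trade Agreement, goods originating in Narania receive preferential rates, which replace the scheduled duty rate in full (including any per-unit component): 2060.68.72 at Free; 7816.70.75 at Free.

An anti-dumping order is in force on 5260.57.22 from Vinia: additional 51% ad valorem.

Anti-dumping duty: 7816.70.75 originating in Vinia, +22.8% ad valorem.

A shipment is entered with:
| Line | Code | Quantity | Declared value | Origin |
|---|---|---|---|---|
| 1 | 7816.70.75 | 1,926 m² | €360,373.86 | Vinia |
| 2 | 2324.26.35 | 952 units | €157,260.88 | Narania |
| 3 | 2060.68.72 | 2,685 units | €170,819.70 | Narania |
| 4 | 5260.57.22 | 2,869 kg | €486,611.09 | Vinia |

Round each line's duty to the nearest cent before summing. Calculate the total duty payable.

€362,117.98

Line 1 (7816.70.75, Vinia, 1,926 m², €360,373.86):
Base rate for 7816.70.75 is €7.07/m².
7816.70.75 has an FTA preferential rate, but origin Vinia is not Narania; base rate stands.
Additional duty on 7816.70.75 from Vinia: +22.8% ad valorem. Applied ad valorem rate = 22.8%.
Duty = €360,373.86 × 22.8% + 1,926 × €7.07 = €95,782.06.
Line 2 (2324.26.35, Narania, 952 units, €157,260.88):
Base rate for 2324.26.35 is €1.19/unit.
Origin Narania is the FTA partner but 2324.26.35 is not on the preference list; base rate stands.
Duty = 952 × €1.19 = €1,132.88.
Line 3 (2060.68.72, Narania, 2,685 units, €170,819.70):
Base rate for 2060.68.72 is 1.5%.
Origin Narania qualifies under the Duristan–Narania agreement and 2060.68.72 is covered: preferential rate Free applies instead.
Duty = €170,819.70 × 0% = €0.00.
Line 4 (5260.57.22, Vinia, 2,869 kg, €486,611.09):
Base rate for 5260.57.22 is 3.5%.
Additional duty on 5260.57.22 from Vinia: +51%. Applied ad valorem rate: 3.5% + 51% = 54.5%.
Duty = €486,611.09 × 54.5% = €265,203.04.
Total = €95,782.06 + €1,132.88 + €0.00 + €265,203.04 = €362,117.98.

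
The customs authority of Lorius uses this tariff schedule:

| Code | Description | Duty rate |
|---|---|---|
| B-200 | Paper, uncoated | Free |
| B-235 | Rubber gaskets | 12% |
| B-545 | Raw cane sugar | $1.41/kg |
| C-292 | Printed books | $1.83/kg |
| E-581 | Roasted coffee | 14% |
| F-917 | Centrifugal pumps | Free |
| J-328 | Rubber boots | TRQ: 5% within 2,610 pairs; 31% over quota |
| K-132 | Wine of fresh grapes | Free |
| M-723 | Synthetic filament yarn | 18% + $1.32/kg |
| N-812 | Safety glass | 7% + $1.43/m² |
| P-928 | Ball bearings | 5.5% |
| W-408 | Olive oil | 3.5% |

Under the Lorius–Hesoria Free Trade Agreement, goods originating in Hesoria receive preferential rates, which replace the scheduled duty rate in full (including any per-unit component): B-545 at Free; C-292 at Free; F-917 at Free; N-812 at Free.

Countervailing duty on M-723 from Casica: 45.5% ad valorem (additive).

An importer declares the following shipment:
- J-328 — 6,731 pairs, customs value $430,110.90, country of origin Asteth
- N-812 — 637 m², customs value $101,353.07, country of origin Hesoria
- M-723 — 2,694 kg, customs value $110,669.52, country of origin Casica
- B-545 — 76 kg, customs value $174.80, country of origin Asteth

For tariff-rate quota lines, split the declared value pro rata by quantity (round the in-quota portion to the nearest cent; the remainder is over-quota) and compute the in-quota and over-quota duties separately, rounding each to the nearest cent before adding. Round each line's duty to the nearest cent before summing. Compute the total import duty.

Line 1 (J-328, Asteth, 6,731 pairs, $430,110.90):
Code J-328 is under a tariff-rate quota (threshold 2,610 pairs). In-quota: 2,610 pairs at 5%; over-quota: 4,121 pairs at 31%.
Pro-rata value split: in-quota = $430,110.90 × 2,610/6,731 = $166,779.00; over-quota = $430,110.90 − $166,779.00 = $263,331.90.
In-quota duty = $166,779.00 × 5% = $8,338.95. Over-quota duty = $263,331.90 × 31% = $81,632.89.
Line duty = $8,338.95 + $81,632.89 = $89,971.84.
Line 2 (N-812, Hesoria, 637 m², $101,353.07):
Base rate for N-812 is 7% + $1.43/m².
Origin Hesoria qualifies under the Lorius–Hesoria agreement and N-812 is covered: preferential rate Free applies instead.
Duty = $101,353.07 × 0% = $0.00.
Line 3 (M-723, Casica, 2,694 kg, $110,669.52):
Base rate for M-723 is 18% + $1.32/kg.
Additional duty on M-723 from Casica: +45.5%. Applied ad valorem rate: 18% + 45.5% = 63.5%.
Duty = $110,669.52 × 63.5% + 2,694 × $1.32 = $73,831.23.
Line 4 (B-545, Asteth, 76 kg, $174.80):
Base rate for B-545 is $1.41/kg.
B-545 has an FTA preferential rate, but origin Asteth is not Hesoria; base rate stands.
Duty = 76 × $1.41 = $107.16.
Total = $89,971.84 + $0.00 + $73,831.23 + $107.16 = $163,910.23.

$163,910.23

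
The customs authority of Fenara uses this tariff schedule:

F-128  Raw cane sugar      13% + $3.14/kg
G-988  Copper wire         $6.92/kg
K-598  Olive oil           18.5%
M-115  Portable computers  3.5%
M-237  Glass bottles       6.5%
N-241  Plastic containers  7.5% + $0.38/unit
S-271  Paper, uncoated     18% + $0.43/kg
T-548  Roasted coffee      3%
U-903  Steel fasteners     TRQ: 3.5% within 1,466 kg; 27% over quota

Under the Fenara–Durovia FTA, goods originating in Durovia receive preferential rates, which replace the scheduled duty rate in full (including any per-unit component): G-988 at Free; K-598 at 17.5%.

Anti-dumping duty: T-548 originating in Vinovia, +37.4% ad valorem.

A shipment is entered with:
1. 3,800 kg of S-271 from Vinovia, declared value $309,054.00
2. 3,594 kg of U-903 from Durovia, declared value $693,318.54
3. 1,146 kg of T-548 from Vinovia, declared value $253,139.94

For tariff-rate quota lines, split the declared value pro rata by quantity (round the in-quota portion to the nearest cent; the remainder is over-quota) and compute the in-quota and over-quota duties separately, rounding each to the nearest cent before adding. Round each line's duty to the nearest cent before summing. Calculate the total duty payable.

Line 1 (S-271, Vinovia, 3,800 kg, $309,054.00):
Base rate for S-271 is 18% + $0.43/kg.
Duty = $309,054.00 × 18% + 3,800 × $0.43 = $57,263.72.
Line 2 (U-903, Durovia, 3,594 kg, $693,318.54):
Code U-903 is under a tariff-rate quota (threshold 1,466 kg). In-quota: 1,466 kg at 3.5%; over-quota: 2,128 kg at 27%.
Pro-rata value split: in-quota = $693,318.54 × 1,466/3,594 = $282,806.06; over-quota = $693,318.54 − $282,806.06 = $410,512.48.
In-quota duty = $282,806.06 × 3.5% = $9,898.21. Over-quota duty = $410,512.48 × 27% = $110,838.37.
Line duty = $9,898.21 + $110,838.37 = $120,736.58.
Line 3 (T-548, Vinovia, 1,146 kg, $253,139.94):
Base rate for T-548 is 3%.
Additional duty on T-548 from Vinovia: +37.4%. Applied ad valorem rate: 3% + 37.4% = 40.4%.
Duty = $253,139.94 × 40.4% = $102,268.54.
Total = $57,263.72 + $120,736.58 + $102,268.54 = $280,268.84.

$280,268.84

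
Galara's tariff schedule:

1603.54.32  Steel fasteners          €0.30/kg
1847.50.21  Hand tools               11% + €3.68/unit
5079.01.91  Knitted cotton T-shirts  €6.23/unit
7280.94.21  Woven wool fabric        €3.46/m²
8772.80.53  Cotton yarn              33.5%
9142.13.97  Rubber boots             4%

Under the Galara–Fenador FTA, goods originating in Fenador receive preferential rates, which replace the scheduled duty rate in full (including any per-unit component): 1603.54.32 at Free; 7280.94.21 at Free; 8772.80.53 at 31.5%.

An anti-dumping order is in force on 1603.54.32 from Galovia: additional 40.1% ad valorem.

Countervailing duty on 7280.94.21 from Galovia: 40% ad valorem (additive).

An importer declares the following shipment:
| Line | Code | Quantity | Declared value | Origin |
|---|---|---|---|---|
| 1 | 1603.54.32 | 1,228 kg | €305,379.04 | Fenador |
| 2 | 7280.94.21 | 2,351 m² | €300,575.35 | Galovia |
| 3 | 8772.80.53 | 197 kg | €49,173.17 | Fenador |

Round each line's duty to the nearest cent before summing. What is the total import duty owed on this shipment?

€143,854.15

Line 1 (1603.54.32, Fenador, 1,228 kg, €305,379.04):
Base rate for 1603.54.32 is €0.30/kg.
Origin Fenador qualifies under the Galara–Fenador agreement and 1603.54.32 is covered: preferential rate Free applies instead.
The additional-duty order on 1603.54.32 targets Galovia, not Fenador; it does not apply.
Duty = €305,379.04 × 0% = €0.00.
Line 2 (7280.94.21, Galovia, 2,351 m², €300,575.35):
Base rate for 7280.94.21 is €3.46/m².
7280.94.21 has an FTA preferential rate, but origin Galovia is not Fenador; base rate stands.
Additional duty on 7280.94.21 from Galovia: +40% ad valorem. Applied ad valorem rate = 40%.
Duty = €300,575.35 × 40% + 2,351 × €3.46 = €128,364.60.
Line 3 (8772.80.53, Fenador, 197 kg, €49,173.17):
Base rate for 8772.80.53 is 33.5%.
Origin Fenador qualifies under the Galara–Fenador agreement and 8772.80.53 is covered: preferential rate 31.5% applies instead.
Duty = €49,173.17 × 31.5% = €15,489.55.
Total = €0.00 + €128,364.60 + €15,489.55 = €143,854.15.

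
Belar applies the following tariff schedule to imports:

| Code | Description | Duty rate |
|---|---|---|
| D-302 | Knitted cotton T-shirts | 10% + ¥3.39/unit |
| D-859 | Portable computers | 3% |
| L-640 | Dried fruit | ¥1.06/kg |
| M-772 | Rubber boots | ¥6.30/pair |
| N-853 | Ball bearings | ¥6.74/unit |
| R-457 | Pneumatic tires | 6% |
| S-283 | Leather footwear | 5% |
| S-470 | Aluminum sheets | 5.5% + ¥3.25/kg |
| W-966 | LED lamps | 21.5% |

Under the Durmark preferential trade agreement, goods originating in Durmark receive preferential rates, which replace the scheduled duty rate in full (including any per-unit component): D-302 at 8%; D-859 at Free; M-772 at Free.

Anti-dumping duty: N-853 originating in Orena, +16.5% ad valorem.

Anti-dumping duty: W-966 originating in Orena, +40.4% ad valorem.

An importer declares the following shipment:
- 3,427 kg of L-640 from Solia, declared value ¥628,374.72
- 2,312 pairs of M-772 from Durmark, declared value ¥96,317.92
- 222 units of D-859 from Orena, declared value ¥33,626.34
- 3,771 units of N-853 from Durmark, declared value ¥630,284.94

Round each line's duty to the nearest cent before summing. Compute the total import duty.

¥30,057.95

Line 1 (L-640, Solia, 3,427 kg, ¥628,374.72):
Base rate for L-640 is ¥1.06/kg.
Duty = 3,427 × ¥1.06 = ¥3,632.62.
Line 2 (M-772, Durmark, 2,312 pairs, ¥96,317.92):
Base rate for M-772 is ¥6.30/pair.
Origin Durmark qualifies under the Belar–Durmark agreement and M-772 is covered: preferential rate Free applies instead.
Duty = ¥96,317.92 × 0% = ¥0.00.
Line 3 (D-859, Orena, 222 units, ¥33,626.34):
Base rate for D-859 is 3%.
D-859 has an FTA preferential rate, but origin Orena is not Durmark; base rate stands.
Duty = ¥33,626.34 × 3% = ¥1,008.79.
Line 4 (N-853, Durmark, 3,771 units, ¥630,284.94):
Base rate for N-853 is ¥6.74/unit.
Origin Durmark is the FTA partner but N-853 is not on the preference list; base rate stands.
The additional-duty order on N-853 targets Orena, not Durmark; it does not apply.
Duty = 3,771 × ¥6.74 = ¥25,416.54.
Total = ¥3,632.62 + ¥0.00 + ¥1,008.79 + ¥25,416.54 = ¥30,057.95.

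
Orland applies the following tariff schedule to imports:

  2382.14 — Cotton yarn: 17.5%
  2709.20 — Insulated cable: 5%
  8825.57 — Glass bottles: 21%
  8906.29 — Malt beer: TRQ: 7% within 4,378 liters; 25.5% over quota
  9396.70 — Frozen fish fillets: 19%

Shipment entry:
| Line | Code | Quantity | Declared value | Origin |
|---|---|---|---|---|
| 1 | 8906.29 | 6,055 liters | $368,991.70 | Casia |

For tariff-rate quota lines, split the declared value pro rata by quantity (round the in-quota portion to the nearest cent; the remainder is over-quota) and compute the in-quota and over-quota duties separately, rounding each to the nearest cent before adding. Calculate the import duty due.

$44,735.75

Line 1 (8906.29, Casia, 6,055 liters, $368,991.70):
Code 8906.29 is under a tariff-rate quota (threshold 4,378 liters). In-quota: 4,378 liters at 7%; over-quota: 1,677 liters at 25.5%.
Pro-rata value split: in-quota = $368,991.70 × 4,378/6,055 = $266,795.32; over-quota = $368,991.70 − $266,795.32 = $102,196.38.
In-quota duty = $266,795.32 × 7% = $18,675.67. Over-quota duty = $102,196.38 × 25.5% = $26,060.08.
Line duty = $18,675.67 + $26,060.08 = $44,735.75.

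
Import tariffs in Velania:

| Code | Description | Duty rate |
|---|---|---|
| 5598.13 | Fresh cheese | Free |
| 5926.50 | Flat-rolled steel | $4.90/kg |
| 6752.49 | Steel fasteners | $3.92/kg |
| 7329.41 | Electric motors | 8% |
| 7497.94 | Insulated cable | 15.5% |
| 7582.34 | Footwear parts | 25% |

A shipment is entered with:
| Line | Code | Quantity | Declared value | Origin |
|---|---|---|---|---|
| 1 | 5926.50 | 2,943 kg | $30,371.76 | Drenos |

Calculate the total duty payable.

Line 1 (5926.50, Drenos, 2,943 kg, $30,371.76):
Base rate for 5926.50 is $4.90/kg.
Duty = 2,943 × $4.90 = $14,420.70.

$14,420.70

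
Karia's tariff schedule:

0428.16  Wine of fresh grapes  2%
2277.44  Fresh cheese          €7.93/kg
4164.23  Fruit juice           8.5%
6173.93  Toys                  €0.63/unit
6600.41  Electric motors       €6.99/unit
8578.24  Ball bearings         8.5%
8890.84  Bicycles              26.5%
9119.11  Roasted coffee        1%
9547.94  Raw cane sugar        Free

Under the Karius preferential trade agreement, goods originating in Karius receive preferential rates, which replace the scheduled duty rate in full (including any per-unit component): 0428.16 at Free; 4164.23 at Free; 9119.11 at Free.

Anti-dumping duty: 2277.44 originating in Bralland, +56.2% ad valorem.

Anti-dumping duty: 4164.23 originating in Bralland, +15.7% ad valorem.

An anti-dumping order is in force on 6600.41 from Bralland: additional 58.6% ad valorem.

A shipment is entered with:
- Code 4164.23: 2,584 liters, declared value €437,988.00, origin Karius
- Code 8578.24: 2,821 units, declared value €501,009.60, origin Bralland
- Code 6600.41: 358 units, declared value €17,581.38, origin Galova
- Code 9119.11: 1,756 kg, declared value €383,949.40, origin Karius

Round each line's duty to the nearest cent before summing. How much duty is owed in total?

Line 1 (4164.23, Karius, 2,584 liters, €437,988.00):
Base rate for 4164.23 is 8.5%.
Origin Karius qualifies under the Karia–Karius agreement and 4164.23 is covered: preferential rate Free applies instead.
The additional-duty order on 4164.23 targets Bralland, not Karius; it does not apply.
Duty = €437,988.00 × 0% = €0.00.
Line 2 (8578.24, Bralland, 2,821 units, €501,009.60):
Base rate for 8578.24 is 8.5%.
Duty = €501,009.60 × 8.5% = €42,585.82.
Line 3 (6600.41, Galova, 358 units, €17,581.38):
Base rate for 6600.41 is €6.99/unit.
The additional-duty order on 6600.41 targets Bralland, not Galova; it does not apply.
Duty = 358 × €6.99 = €2,502.42.
Line 4 (9119.11, Karius, 1,756 kg, €383,949.40):
Base rate for 9119.11 is 1%.
Origin Karius qualifies under the Karia–Karius agreement and 9119.11 is covered: preferential rate Free applies instead.
Duty = €383,949.40 × 0% = €0.00.
Total = €0.00 + €42,585.82 + €2,502.42 + €0.00 = €45,088.24.

€45,088.24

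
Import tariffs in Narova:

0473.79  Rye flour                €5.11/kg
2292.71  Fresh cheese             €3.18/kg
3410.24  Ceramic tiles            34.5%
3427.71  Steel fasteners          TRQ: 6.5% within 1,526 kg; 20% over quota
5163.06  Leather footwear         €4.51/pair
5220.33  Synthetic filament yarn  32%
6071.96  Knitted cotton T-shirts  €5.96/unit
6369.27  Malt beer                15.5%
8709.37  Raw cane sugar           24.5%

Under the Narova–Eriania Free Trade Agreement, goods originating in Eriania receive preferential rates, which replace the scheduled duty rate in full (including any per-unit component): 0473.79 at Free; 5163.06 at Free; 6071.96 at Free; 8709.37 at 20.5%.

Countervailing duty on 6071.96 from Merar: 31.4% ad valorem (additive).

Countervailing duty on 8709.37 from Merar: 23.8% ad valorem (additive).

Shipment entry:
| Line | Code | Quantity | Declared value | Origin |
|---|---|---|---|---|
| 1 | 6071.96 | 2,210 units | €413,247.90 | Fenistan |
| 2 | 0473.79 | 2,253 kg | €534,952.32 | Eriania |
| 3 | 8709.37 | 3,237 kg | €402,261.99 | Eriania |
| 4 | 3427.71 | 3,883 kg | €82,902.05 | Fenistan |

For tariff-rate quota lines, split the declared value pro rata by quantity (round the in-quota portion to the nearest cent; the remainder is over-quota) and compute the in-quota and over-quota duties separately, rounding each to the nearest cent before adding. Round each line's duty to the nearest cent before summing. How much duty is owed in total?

Line 1 (6071.96, Fenistan, 2,210 units, €413,247.90):
Base rate for 6071.96 is €5.96/unit.
6071.96 has an FTA preferential rate, but origin Fenistan is not Eriania; base rate stands.
The additional-duty order on 6071.96 targets Merar, not Fenistan; it does not apply.
Duty = 2,210 × €5.96 = €13,171.60.
Line 2 (0473.79, Eriania, 2,253 kg, €534,952.32):
Base rate for 0473.79 is €5.11/kg.
Origin Eriania qualifies under the Narova–Eriania agreement and 0473.79 is covered: preferential rate Free applies instead.
Duty = €534,952.32 × 0% = €0.00.
Line 3 (8709.37, Eriania, 3,237 kg, €402,261.99):
Base rate for 8709.37 is 24.5%.
Origin Eriania qualifies under the Narova–Eriania agreement and 8709.37 is covered: preferential rate 20.5% applies instead.
The additional-duty order on 8709.37 targets Merar, not Eriania; it does not apply.
Duty = €402,261.99 × 20.5% = €82,463.71.
Line 4 (3427.71, Fenistan, 3,883 kg, €82,902.05):
Code 3427.71 is under a tariff-rate quota (threshold 1,526 kg). In-quota: 1,526 kg at 6.5%; over-quota: 2,357 kg at 20%.
Pro-rata value split: in-quota = €82,902.05 × 1,526/3,883 = €32,580.10; over-quota = €82,902.05 − €32,580.10 = €50,321.95.
In-quota duty = €32,580.10 × 6.5% = €2,117.71. Over-quota duty = €50,321.95 × 20% = €10,064.39.
Line duty = €2,117.71 + €10,064.39 = €12,182.10.
Total = €13,171.60 + €0.00 + €82,463.71 + €12,182.10 = €107,817.41.

€107,817.41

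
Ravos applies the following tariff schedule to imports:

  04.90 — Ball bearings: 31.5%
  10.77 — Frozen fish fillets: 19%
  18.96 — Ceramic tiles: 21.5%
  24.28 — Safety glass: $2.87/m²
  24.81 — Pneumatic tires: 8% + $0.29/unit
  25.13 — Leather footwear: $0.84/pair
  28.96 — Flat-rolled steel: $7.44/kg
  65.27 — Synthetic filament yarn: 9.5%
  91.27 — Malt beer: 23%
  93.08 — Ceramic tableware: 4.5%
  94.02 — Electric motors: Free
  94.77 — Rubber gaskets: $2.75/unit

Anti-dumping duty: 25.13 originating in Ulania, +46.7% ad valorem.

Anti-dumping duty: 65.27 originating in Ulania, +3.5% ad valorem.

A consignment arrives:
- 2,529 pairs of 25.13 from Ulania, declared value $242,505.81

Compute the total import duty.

Line 1 (25.13, Ulania, 2,529 pairs, $242,505.81):
Base rate for 25.13 is $0.84/pair.
Additional duty on 25.13 from Ulania: +46.7% ad valorem. Applied ad valorem rate = 46.7%.
Duty = $242,505.81 × 46.7% + 2,529 × $0.84 = $115,374.57.

$115,374.57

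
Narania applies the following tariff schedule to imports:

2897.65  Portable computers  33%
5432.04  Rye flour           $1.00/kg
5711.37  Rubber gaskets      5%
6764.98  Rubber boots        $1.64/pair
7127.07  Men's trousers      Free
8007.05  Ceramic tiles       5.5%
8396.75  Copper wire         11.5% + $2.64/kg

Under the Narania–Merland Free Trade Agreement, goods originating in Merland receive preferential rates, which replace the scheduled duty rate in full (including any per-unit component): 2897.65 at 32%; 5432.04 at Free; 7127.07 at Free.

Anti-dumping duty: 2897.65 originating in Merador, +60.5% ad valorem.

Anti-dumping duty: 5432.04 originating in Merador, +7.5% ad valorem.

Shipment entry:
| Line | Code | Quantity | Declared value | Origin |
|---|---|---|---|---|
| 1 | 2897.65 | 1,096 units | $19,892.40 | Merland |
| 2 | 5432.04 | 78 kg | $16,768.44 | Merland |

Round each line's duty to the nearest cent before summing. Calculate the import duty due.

$6,365.57

Line 1 (2897.65, Merland, 1,096 units, $19,892.40):
Base rate for 2897.65 is 33%.
Origin Merland qualifies under the Narania–Merland agreement and 2897.65 is covered: preferential rate 32% applies instead.
The additional-duty order on 2897.65 targets Merador, not Merland; it does not apply.
Duty = $19,892.40 × 32% = $6,365.57.
Line 2 (5432.04, Merland, 78 kg, $16,768.44):
Base rate for 5432.04 is $1.00/kg.
Origin Merland qualifies under the Narania–Merland agreement and 5432.04 is covered: preferential rate Free applies instead.
The additional-duty order on 5432.04 targets Merador, not Merland; it does not apply.
Duty = $16,768.44 × 0% = $0.00.
Total = $6,365.57 + $0.00 = $6,365.57.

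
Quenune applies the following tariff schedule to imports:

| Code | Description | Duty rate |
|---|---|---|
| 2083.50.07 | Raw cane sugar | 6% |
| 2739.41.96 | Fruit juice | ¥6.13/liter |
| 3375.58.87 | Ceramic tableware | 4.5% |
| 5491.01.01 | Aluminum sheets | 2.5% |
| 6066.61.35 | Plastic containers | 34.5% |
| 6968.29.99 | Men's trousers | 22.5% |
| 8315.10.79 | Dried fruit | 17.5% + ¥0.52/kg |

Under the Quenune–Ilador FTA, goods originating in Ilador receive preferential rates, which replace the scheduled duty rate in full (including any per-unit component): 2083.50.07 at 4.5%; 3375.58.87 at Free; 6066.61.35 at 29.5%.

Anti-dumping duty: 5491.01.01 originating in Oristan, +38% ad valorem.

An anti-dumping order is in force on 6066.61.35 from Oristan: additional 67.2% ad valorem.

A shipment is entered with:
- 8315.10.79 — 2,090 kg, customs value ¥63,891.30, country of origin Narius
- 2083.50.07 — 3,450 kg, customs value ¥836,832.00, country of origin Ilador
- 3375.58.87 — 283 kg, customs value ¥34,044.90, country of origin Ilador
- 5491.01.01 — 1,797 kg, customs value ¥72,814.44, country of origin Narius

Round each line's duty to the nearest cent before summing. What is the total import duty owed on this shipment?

¥51,745.58

Line 1 (8315.10.79, Narius, 2,090 kg, ¥63,891.30):
Base rate for 8315.10.79 is 17.5% + ¥0.52/kg.
Duty = ¥63,891.30 × 17.5% + 2,090 × ¥0.52 = ¥12,267.78.
Line 2 (2083.50.07, Ilador, 3,450 kg, ¥836,832.00):
Base rate for 2083.50.07 is 6%.
Origin Ilador qualifies under the Quenune–Ilador agreement and 2083.50.07 is covered: preferential rate 4.5% applies instead.
Duty = ¥836,832.00 × 4.5% = ¥37,657.44.
Line 3 (3375.58.87, Ilador, 283 kg, ¥34,044.90):
Base rate for 3375.58.87 is 4.5%.
Origin Ilador qualifies under the Quenune–Ilador agreement and 3375.58.87 is covered: preferential rate Free applies instead.
Duty = ¥34,044.90 × 0% = ¥0.00.
Line 4 (5491.01.01, Narius, 1,797 kg, ¥72,814.44):
Base rate for 5491.01.01 is 2.5%.
The additional-duty order on 5491.01.01 targets Oristan, not Narius; it does not apply.
Duty = ¥72,814.44 × 2.5% = ¥1,820.36.
Total = ¥12,267.78 + ¥37,657.44 + ¥0.00 + ¥1,820.36 = ¥51,745.58.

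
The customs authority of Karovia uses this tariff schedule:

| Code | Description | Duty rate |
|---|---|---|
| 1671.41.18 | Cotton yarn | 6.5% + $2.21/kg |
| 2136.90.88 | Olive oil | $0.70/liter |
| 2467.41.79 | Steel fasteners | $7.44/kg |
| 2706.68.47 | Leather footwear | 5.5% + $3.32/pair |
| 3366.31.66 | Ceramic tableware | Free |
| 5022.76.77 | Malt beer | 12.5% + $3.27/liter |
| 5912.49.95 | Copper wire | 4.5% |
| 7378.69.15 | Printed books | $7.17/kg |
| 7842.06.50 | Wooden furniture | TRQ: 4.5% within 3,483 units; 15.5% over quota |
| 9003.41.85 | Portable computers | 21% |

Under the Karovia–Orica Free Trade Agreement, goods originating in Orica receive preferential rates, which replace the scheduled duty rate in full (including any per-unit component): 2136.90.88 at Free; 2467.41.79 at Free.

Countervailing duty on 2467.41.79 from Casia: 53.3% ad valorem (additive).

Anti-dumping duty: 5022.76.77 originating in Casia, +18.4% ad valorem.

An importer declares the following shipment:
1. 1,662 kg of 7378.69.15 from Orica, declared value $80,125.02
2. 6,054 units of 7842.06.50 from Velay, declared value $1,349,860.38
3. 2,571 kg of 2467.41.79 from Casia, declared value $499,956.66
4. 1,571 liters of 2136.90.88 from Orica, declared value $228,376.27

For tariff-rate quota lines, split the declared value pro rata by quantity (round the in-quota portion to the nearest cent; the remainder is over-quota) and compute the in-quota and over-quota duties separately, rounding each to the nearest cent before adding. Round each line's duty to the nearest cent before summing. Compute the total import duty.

Line 1 (7378.69.15, Orica, 1,662 kg, $80,125.02):
Base rate for 7378.69.15 is $7.17/kg.
Origin Orica is the FTA partner but 7378.69.15 is not on the preference list; base rate stands.
Duty = 1,662 × $7.17 = $11,916.54.
Line 2 (7842.06.50, Velay, 6,054 units, $1,349,860.38):
Code 7842.06.50 is under a tariff-rate quota (threshold 3,483 units). In-quota: 3,483 units at 4.5%; over-quota: 2,571 units at 15.5%.
Pro-rata value split: in-quota = $1,349,860.38 × 3,483/6,054 = $776,604.51; over-quota = $1,349,860.38 − $776,604.51 = $573,255.87.
In-quota duty = $776,604.51 × 4.5% = $34,947.20. Over-quota duty = $573,255.87 × 15.5% = $88,854.66.
Line duty = $34,947.20 + $88,854.66 = $123,801.86.
Line 3 (2467.41.79, Casia, 2,571 kg, $499,956.66):
Base rate for 2467.41.79 is $7.44/kg.
2467.41.79 has an FTA preferential rate, but origin Casia is not Orica; base rate stands.
Additional duty on 2467.41.79 from Casia: +53.3% ad valorem. Applied ad valorem rate = 53.3%.
Duty = $499,956.66 × 53.3% + 2,571 × $7.44 = $285,605.14.
Line 4 (2136.90.88, Orica, 1,571 liters, $228,376.27):
Base rate for 2136.90.88 is $0.70/liter.
Origin Orica qualifies under the Karovia–Orica agreement and 2136.90.88 is covered: preferential rate Free applies instead.
Duty = $228,376.27 × 0% = $0.00.
Total = $11,916.54 + $123,801.86 + $285,605.14 + $0.00 = $421,323.54.

$421,323.54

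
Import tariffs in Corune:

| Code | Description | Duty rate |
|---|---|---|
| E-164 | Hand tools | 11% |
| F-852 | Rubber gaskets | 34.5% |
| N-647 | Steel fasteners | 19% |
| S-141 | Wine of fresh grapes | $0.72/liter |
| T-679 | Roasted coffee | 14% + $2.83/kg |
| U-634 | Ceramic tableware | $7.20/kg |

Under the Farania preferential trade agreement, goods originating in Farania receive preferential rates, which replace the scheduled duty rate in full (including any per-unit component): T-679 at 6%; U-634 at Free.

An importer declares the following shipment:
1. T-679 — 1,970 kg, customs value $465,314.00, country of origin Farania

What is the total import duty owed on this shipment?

$27,918.84

Line 1 (T-679, Farania, 1,970 kg, $465,314.00):
Base rate for T-679 is 14% + $2.83/kg.
Origin Farania qualifies under the Corune–Farania agreement and T-679 is covered: preferential rate 6% applies instead.
Duty = $465,314.00 × 6% = $27,918.84.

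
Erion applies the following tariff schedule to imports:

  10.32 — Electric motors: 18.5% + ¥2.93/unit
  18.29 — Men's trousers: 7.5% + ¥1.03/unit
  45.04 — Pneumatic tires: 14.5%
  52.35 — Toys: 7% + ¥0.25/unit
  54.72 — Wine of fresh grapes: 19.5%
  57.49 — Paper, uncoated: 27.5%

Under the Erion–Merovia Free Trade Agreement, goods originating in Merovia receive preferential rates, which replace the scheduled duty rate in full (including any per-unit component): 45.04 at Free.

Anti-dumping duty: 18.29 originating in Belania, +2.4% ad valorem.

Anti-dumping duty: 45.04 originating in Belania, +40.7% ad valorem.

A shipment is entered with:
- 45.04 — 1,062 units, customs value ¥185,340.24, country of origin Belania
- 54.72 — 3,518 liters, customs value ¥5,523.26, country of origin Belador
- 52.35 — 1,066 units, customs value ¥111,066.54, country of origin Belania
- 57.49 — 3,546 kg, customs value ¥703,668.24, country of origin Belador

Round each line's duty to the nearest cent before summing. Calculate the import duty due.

Line 1 (45.04, Belania, 1,062 units, ¥185,340.24):
Base rate for 45.04 is 14.5%.
45.04 has an FTA preferential rate, but origin Belania is not Merovia; base rate stands.
Additional duty on 45.04 from Belania: +40.7%. Applied ad valorem rate: 14.5% + 40.7% = 55.2%.
Duty = ¥185,340.24 × 55.2% = ¥102,307.81.
Line 2 (54.72, Belador, 3,518 liters, ¥5,523.26):
Base rate for 54.72 is 19.5%.
Duty = ¥5,523.26 × 19.5% = ¥1,077.04.
Line 3 (52.35, Belania, 1,066 units, ¥111,066.54):
Base rate for 52.35 is 7% + ¥0.25/unit.
Duty = ¥111,066.54 × 7% + 1,066 × ¥0.25 = ¥8,041.16.
Line 4 (57.49, Belador, 3,546 kg, ¥703,668.24):
Base rate for 57.49 is 27.5%.
Duty = ¥703,668.24 × 27.5% = ¥193,508.77.
Total = ¥102,307.81 + ¥1,077.04 + ¥8,041.16 + ¥193,508.77 = ¥304,934.78.

¥304,934.78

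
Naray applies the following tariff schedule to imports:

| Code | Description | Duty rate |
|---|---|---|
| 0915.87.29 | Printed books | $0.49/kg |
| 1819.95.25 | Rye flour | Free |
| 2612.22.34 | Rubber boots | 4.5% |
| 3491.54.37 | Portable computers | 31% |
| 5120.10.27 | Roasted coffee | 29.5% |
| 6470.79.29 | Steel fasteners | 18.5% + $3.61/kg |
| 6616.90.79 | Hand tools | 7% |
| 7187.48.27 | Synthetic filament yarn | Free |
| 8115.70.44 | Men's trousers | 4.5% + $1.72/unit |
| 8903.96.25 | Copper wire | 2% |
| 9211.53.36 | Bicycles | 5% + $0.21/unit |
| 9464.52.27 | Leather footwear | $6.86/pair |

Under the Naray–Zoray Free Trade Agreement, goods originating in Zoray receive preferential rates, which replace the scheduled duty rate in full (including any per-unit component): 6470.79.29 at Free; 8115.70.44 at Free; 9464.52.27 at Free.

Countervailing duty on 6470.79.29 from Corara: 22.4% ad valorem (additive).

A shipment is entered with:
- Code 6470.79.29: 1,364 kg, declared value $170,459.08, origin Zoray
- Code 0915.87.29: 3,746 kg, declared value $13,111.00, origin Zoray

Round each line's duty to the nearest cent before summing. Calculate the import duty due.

Line 1 (6470.79.29, Zoray, 1,364 kg, $170,459.08):
Base rate for 6470.79.29 is 18.5% + $3.61/kg.
Origin Zoray qualifies under the Naray–Zoray agreement and 6470.79.29 is covered: preferential rate Free applies instead.
The additional-duty order on 6470.79.29 targets Corara, not Zoray; it does not apply.
Duty = $170,459.08 × 0% = $0.00.
Line 2 (0915.87.29, Zoray, 3,746 kg, $13,111.00):
Base rate for 0915.87.29 is $0.49/kg.
Origin Zoray is the FTA partner but 0915.87.29 is not on the preference list; base rate stands.
Duty = 3,746 × $0.49 = $1,835.54.
Total = $0.00 + $1,835.54 = $1,835.54.

$1,835.54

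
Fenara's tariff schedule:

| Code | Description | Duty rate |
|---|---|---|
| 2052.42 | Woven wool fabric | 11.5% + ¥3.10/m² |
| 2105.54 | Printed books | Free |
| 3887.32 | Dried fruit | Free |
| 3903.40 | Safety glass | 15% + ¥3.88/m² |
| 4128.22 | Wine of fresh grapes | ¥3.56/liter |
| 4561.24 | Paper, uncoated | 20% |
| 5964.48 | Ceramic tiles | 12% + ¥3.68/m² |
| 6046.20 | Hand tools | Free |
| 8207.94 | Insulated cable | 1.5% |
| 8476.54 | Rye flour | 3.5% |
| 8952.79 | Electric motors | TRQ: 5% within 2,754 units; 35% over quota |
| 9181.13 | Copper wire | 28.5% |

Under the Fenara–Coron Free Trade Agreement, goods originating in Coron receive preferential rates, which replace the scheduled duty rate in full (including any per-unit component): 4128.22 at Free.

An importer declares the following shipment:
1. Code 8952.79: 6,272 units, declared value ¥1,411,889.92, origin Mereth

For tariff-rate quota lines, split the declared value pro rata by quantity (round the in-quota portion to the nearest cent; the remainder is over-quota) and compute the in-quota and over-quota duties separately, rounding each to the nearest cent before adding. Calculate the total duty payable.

Line 1 (8952.79, Mereth, 6,272 units, ¥1,411,889.92):
Code 8952.79 is under a tariff-rate quota (threshold 2,754 units). In-quota: 2,754 units at 5%; over-quota: 3,518 units at 35%.
Pro-rata value split: in-quota = ¥1,411,889.92 × 2,754/6,272 = ¥619,952.94; over-quota = ¥1,411,889.92 − ¥619,952.94 = ¥791,936.98.
In-quota duty = ¥619,952.94 × 5% = ¥30,997.65. Over-quota duty = ¥791,936.98 × 35% = ¥277,177.94.
Line duty = ¥30,997.65 + ¥277,177.94 = ¥308,175.59.

¥308,175.59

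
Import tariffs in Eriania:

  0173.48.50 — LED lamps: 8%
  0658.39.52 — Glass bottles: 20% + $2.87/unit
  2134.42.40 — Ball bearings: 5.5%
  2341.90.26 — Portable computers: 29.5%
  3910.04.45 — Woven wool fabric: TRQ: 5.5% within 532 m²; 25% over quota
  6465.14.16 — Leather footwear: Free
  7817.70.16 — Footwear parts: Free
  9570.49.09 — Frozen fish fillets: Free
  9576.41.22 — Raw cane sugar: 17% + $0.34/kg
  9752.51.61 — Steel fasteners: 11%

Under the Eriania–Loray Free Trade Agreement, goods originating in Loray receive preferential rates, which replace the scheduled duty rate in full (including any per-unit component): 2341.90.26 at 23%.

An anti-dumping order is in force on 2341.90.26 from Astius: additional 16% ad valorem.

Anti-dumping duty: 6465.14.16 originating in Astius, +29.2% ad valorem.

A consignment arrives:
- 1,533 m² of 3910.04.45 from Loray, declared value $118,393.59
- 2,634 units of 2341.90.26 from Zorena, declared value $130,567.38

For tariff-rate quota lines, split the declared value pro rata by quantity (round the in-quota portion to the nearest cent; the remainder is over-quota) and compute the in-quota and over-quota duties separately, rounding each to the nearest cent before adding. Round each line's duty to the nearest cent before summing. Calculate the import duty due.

$60,103.94

Line 1 (3910.04.45, Loray, 1,533 m², $118,393.59):
Code 3910.04.45 is under a tariff-rate quota (threshold 532 m²). In-quota: 532 m² at 5.5%; over-quota: 1,001 m² at 25%.
Pro-rata value split: in-quota = $118,393.59 × 532/1,533 = $41,086.36; over-quota = $118,393.59 − $41,086.36 = $77,307.23.
In-quota duty = $41,086.36 × 5.5% = $2,259.75. Over-quota duty = $77,307.23 × 25% = $19,326.81.
Line duty = $2,259.75 + $19,326.81 = $21,586.56.
Line 2 (2341.90.26, Zorena, 2,634 units, $130,567.38):
Base rate for 2341.90.26 is 29.5%.
2341.90.26 has an FTA preferential rate, but origin Zorena is not Loray; base rate stands.
The additional-duty order on 2341.90.26 targets Astius, not Zorena; it does not apply.
Duty = $130,567.38 × 29.5% = $38,517.38.
Total = $21,586.56 + $38,517.38 = $60,103.94.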